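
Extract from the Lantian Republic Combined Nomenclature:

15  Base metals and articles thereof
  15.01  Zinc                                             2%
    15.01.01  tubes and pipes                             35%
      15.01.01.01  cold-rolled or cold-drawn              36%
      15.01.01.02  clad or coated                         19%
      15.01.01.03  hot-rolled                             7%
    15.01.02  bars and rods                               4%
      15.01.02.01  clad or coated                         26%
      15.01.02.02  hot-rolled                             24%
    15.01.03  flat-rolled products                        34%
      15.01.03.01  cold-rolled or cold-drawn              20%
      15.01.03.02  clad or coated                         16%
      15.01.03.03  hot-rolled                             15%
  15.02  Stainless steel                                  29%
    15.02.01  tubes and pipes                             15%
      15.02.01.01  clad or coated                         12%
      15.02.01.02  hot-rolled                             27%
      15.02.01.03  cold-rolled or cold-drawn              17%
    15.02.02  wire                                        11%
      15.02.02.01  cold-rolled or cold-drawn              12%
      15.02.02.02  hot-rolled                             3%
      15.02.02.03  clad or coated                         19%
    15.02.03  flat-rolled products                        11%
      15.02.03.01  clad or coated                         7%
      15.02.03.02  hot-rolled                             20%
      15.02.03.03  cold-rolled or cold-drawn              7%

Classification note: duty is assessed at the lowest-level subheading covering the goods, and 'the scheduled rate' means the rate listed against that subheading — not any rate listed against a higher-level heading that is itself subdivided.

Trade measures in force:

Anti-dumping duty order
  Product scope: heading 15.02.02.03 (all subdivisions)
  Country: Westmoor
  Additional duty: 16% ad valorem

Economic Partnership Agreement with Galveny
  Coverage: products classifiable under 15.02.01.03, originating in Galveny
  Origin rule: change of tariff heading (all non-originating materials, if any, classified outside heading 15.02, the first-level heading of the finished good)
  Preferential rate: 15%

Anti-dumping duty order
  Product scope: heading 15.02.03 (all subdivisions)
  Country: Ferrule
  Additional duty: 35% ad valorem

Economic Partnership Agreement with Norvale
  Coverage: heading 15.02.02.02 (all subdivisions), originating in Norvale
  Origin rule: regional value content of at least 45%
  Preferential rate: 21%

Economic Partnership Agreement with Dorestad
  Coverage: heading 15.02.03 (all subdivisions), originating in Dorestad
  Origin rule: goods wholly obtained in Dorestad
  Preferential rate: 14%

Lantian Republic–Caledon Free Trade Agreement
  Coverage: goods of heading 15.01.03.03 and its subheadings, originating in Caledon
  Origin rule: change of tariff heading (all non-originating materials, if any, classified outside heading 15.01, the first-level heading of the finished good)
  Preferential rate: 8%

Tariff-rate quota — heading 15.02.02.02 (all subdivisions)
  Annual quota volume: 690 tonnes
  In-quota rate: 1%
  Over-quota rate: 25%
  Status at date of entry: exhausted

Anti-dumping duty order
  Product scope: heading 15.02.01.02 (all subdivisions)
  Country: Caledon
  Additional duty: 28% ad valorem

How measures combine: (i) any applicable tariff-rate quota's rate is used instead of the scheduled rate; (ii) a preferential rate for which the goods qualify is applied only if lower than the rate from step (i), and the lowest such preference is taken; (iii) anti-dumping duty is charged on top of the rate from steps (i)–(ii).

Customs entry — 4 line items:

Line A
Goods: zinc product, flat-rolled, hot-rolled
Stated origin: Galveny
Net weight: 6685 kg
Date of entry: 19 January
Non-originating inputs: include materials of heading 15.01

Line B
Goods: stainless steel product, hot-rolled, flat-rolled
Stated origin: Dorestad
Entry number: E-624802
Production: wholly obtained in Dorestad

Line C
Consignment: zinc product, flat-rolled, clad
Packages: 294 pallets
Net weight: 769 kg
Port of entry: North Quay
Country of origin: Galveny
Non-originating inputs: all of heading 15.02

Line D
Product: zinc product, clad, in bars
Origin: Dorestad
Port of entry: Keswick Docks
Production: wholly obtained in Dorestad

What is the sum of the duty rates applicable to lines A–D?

Line A: zinc → 15.01; flat-rolled → 15.01.03; hot-rolled → 15.01.03.03. Scheduled 15%. Galveny agreement on 15.02.01.03: 15.01.03.03 not covered. → 15%.
Line B: stainless steel → 15.02; flat-rolled → 15.02.03; hot-rolled → 15.02.03.02. Scheduled 20%. Dorestad agreement on 15.02.03: wholly obtained → 14% available; preferential 14%. → 14%.
Line C: zinc → 15.01; flat-rolled → 15.01.03; clad → 15.01.03.02. Scheduled 16%. Galveny agreement on 15.02.01.03: 15.01.03.02 not covered. → 16%.
Line D: zinc → 15.01; in bars → 15.01.02; clad → 15.01.02.01. Scheduled 26%. Dorestad agreement on 15.02.03: 15.01.02.01 not covered. → 26%.
Sum: 15% + 14% + 16% + 26% = 71%.

71%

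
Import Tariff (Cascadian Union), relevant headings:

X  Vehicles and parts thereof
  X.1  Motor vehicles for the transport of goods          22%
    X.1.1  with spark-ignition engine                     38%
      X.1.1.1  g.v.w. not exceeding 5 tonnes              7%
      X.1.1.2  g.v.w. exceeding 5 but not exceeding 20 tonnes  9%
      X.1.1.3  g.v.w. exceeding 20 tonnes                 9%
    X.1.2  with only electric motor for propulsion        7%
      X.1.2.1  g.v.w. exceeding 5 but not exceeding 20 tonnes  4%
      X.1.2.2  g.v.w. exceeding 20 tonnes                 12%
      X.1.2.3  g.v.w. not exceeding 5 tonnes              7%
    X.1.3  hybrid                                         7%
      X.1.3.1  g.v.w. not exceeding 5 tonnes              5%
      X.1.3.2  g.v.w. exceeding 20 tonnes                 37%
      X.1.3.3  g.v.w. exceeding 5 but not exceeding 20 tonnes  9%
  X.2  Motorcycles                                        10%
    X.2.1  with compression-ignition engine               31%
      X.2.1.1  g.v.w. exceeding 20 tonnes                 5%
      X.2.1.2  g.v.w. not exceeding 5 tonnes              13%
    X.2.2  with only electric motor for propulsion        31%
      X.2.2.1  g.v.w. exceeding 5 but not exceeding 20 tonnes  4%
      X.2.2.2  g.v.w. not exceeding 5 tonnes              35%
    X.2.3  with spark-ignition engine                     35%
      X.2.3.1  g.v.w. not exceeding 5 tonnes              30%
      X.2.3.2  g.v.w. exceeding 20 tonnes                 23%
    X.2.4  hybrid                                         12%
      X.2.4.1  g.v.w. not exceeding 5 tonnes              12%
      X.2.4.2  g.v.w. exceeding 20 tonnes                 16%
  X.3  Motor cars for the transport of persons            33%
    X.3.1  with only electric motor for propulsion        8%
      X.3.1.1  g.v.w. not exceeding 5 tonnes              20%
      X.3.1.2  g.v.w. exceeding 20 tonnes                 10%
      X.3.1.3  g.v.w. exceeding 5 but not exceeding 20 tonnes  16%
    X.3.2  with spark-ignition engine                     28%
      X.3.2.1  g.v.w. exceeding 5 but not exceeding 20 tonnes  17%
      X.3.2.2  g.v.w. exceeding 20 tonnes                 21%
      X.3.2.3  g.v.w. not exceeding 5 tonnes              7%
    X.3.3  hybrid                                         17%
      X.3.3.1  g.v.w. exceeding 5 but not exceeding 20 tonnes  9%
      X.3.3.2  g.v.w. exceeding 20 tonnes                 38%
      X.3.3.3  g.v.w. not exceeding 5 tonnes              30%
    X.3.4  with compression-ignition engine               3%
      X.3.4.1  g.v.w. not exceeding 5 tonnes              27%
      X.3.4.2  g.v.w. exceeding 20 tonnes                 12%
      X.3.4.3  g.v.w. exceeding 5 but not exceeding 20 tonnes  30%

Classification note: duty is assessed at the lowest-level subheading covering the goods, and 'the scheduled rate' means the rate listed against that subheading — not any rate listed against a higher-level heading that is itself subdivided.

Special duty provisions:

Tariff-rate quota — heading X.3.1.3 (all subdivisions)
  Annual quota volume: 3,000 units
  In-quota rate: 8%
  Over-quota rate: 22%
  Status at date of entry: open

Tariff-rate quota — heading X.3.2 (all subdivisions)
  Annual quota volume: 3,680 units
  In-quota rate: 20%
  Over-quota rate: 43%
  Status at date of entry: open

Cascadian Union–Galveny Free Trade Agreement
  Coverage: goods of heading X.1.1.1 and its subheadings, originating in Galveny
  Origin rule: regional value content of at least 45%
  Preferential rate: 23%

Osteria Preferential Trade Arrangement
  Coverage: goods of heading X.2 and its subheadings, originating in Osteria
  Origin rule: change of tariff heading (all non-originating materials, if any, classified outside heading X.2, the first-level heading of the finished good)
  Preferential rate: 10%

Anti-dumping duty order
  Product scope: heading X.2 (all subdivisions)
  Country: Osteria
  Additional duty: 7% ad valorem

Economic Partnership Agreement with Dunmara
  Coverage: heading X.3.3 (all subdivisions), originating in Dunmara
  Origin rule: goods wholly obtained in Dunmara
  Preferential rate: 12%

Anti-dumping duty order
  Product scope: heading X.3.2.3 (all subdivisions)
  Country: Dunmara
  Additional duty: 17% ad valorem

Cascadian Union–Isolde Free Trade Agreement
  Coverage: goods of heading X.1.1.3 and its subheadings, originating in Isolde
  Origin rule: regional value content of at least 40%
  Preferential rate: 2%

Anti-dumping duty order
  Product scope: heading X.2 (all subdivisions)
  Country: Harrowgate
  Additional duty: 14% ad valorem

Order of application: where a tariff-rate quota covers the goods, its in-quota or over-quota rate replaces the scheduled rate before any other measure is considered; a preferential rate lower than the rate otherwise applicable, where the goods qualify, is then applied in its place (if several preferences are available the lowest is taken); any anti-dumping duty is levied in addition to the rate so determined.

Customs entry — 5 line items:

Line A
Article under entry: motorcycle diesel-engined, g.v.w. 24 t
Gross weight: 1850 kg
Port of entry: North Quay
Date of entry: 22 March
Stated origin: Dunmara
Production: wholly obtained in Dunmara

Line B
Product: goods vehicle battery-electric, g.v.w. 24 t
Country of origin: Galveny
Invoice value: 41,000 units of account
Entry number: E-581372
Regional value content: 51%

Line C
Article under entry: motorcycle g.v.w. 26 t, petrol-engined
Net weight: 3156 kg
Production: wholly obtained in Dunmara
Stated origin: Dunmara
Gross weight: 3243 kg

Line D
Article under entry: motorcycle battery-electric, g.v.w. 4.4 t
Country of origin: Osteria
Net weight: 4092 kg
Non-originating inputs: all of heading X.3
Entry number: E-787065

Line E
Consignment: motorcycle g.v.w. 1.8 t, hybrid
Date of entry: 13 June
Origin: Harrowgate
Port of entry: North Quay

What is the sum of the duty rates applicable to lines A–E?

83%

Line A: motorcycle → X.2; diesel-engined → X.2.1; g.v.w. 24 t → X.2.1.1. Scheduled 5%. Dunmara agreement on X.3.3: X.2.1.1 not covered. → 5%.
Line B: goods vehicle → X.1; battery-electric → X.1.2; g.v.w. 24 t → X.1.2.2. Scheduled 12%. Galveny agreement on X.1.1.1: X.1.2.2 not covered. → 12%.
Line C: motorcycle → X.2; petrol-engined → X.2.3; g.v.w. 26 t → X.2.3.2. Scheduled 23%. Dunmara agreement on X.3.3: X.2.3.2 not covered. → 23%.
Line D: motorcycle → X.2; battery-electric → X.2.2; g.v.w. 4.4 t → X.2.2.2. Scheduled 35%. Osteria agreement on X.2: CTH met → 10% available; preferential 10%; anti-dumping (Osteria, X.2): +7%; total 10% + 7% = 17%. → 17%.
Line E: motorcycle → X.2; hybrid → X.2.4; g.v.w. 1.8 t → X.2.4.1. Scheduled 12%. anti-dumping (Harrowgate, X.2): +14%; total 12% + 14% = 26%. → 26%.
Sum: 5% + 12% + 23% + 17% + 26% = 83%.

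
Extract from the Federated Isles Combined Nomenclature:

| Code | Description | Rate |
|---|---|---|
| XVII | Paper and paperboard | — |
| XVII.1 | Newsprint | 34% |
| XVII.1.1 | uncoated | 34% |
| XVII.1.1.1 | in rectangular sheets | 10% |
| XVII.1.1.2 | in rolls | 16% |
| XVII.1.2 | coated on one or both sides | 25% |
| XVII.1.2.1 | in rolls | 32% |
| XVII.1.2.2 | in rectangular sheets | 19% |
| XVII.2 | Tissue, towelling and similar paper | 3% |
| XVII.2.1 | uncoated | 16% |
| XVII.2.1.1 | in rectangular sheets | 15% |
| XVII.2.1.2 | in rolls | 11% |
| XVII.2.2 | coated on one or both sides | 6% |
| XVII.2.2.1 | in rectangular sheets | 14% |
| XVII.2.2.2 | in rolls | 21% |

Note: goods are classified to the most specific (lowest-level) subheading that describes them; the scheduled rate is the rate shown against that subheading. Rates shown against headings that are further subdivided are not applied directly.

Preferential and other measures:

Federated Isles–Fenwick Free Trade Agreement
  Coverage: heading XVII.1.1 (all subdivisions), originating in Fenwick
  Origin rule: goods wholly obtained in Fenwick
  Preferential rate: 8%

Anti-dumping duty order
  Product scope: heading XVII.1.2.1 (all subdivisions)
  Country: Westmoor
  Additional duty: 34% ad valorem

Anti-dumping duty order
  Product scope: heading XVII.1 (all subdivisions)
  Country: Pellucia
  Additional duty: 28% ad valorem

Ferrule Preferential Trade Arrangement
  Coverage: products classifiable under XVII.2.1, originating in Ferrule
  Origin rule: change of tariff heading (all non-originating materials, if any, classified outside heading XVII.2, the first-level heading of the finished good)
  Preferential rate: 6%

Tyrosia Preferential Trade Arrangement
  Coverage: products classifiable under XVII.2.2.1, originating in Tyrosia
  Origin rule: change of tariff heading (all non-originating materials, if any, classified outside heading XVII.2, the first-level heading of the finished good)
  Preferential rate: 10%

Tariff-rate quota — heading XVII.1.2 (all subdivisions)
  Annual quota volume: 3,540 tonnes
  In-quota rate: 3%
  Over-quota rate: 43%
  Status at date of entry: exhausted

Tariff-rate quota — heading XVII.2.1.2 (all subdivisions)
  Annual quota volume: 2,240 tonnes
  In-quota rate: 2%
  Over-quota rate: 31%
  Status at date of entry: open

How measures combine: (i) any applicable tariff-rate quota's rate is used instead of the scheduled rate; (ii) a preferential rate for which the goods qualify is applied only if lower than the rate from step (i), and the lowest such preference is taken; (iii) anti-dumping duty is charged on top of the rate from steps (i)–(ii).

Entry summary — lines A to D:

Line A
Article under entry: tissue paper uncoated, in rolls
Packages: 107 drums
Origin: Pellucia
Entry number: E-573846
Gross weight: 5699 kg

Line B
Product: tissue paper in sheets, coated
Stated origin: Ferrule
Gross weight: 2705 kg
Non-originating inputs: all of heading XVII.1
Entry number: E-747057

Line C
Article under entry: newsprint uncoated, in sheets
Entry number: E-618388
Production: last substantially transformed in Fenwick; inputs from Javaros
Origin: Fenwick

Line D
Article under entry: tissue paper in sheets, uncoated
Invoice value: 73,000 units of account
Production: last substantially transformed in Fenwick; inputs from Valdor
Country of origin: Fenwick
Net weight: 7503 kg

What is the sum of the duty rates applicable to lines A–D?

Line A: tissue paper → XVII.2; uncoated → XVII.2.1; in rolls → XVII.2.1.2. Scheduled 11%. quota on XVII.2.1.2 open → in-quota 2%. → 2%.
Line B: tissue paper → XVII.2; coated → XVII.2.2; in sheets → XVII.2.2.1. Scheduled 14%. Ferrule agreement on XVII.2.1: XVII.2.2.1 not covered. → 14%.
Line C: newsprint → XVII.1; uncoated → XVII.1.1; in sheets → XVII.1.1.1. Scheduled 10%. Fenwick agreement on XVII.1.1: not wholly obtained. → 10%.
Line D: tissue paper → XVII.2; uncoated → XVII.2.1; in sheets → XVII.2.1.1. Scheduled 15%. Fenwick agreement on XVII.1.1: XVII.2.1.1 not covered. → 15%.
Sum: 2% + 14% + 10% + 15% = 41%.

41%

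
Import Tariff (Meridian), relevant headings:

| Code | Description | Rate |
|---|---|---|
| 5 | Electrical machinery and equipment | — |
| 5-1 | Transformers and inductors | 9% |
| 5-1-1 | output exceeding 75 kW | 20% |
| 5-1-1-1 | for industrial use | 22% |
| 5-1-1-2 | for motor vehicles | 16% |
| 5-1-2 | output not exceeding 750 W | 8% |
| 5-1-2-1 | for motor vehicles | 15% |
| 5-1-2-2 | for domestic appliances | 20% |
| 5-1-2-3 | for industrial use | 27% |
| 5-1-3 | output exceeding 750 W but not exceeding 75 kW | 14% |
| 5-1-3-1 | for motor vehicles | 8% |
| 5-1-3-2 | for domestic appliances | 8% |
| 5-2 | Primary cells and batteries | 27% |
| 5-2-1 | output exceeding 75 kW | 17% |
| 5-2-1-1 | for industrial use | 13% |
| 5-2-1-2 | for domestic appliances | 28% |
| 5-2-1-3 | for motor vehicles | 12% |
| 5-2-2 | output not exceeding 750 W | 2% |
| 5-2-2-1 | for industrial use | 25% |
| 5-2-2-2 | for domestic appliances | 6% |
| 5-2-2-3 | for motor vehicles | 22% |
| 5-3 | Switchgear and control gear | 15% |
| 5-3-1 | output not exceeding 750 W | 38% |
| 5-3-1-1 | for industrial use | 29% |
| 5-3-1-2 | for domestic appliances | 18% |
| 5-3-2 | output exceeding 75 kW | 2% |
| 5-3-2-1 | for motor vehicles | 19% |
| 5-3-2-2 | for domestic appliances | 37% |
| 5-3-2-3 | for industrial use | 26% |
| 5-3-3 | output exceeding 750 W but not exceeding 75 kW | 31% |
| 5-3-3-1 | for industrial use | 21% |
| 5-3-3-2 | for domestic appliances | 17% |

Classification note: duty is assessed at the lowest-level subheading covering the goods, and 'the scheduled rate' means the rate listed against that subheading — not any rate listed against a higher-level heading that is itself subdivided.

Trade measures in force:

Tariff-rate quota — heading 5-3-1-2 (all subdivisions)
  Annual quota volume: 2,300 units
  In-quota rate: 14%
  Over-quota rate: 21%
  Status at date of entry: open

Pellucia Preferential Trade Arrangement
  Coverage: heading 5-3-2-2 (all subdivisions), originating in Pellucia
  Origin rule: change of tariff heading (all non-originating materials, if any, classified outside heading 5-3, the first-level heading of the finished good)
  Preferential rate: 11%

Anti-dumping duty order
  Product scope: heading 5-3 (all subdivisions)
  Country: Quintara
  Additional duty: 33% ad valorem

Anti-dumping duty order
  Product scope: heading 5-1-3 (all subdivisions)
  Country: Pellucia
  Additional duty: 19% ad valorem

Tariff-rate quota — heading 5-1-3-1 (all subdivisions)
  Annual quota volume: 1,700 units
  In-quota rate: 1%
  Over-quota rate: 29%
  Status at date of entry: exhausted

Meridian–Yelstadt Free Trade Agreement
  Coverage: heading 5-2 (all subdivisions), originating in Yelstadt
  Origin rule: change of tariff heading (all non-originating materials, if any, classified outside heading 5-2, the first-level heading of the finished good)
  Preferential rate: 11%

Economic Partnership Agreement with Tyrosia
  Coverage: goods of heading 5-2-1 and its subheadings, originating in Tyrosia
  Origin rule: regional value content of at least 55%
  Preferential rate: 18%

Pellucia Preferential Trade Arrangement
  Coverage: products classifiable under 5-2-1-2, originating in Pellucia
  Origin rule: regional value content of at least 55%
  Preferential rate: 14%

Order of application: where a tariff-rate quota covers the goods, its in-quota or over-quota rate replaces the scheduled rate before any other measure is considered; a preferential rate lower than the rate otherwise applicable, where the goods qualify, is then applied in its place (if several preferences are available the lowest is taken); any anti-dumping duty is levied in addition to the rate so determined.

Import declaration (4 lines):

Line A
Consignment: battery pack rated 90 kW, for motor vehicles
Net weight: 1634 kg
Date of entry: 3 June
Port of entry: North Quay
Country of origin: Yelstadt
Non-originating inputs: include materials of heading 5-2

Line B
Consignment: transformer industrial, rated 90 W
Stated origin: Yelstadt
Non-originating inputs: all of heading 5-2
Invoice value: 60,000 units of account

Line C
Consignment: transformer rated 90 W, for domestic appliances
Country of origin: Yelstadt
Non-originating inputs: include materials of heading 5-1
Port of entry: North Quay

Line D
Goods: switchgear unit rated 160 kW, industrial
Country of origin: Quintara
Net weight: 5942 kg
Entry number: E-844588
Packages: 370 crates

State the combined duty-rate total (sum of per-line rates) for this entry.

118%

Line A: battery pack → 5-2; rated 90 kW → 5-2-1; for motor vehicles → 5-2-1-3. Scheduled 12%. Yelstadt agreement on 5-2: CTH not met. → 12%.
Line B: transformer → 5-1; rated 90 W → 5-1-2; industrial → 5-1-2-3. Scheduled 27%. Yelstadt agreement on 5-2: 5-1-2-3 not covered. → 27%.
Line C: transformer → 5-1; rated 90 W → 5-1-2; for domestic appliances → 5-1-2-2. Scheduled 20%. Yelstadt agreement on 5-2: 5-1-2-2 not covered. → 20%.
Line D: switchgear unit → 5-3; rated 160 kW → 5-3-2; industrial → 5-3-2-3. Scheduled 26%. anti-dumping (Quintara, 5-3): +33%; total 26% + 33% = 59%. → 59%.
Sum: 12% + 27% + 20% + 59% = 118%.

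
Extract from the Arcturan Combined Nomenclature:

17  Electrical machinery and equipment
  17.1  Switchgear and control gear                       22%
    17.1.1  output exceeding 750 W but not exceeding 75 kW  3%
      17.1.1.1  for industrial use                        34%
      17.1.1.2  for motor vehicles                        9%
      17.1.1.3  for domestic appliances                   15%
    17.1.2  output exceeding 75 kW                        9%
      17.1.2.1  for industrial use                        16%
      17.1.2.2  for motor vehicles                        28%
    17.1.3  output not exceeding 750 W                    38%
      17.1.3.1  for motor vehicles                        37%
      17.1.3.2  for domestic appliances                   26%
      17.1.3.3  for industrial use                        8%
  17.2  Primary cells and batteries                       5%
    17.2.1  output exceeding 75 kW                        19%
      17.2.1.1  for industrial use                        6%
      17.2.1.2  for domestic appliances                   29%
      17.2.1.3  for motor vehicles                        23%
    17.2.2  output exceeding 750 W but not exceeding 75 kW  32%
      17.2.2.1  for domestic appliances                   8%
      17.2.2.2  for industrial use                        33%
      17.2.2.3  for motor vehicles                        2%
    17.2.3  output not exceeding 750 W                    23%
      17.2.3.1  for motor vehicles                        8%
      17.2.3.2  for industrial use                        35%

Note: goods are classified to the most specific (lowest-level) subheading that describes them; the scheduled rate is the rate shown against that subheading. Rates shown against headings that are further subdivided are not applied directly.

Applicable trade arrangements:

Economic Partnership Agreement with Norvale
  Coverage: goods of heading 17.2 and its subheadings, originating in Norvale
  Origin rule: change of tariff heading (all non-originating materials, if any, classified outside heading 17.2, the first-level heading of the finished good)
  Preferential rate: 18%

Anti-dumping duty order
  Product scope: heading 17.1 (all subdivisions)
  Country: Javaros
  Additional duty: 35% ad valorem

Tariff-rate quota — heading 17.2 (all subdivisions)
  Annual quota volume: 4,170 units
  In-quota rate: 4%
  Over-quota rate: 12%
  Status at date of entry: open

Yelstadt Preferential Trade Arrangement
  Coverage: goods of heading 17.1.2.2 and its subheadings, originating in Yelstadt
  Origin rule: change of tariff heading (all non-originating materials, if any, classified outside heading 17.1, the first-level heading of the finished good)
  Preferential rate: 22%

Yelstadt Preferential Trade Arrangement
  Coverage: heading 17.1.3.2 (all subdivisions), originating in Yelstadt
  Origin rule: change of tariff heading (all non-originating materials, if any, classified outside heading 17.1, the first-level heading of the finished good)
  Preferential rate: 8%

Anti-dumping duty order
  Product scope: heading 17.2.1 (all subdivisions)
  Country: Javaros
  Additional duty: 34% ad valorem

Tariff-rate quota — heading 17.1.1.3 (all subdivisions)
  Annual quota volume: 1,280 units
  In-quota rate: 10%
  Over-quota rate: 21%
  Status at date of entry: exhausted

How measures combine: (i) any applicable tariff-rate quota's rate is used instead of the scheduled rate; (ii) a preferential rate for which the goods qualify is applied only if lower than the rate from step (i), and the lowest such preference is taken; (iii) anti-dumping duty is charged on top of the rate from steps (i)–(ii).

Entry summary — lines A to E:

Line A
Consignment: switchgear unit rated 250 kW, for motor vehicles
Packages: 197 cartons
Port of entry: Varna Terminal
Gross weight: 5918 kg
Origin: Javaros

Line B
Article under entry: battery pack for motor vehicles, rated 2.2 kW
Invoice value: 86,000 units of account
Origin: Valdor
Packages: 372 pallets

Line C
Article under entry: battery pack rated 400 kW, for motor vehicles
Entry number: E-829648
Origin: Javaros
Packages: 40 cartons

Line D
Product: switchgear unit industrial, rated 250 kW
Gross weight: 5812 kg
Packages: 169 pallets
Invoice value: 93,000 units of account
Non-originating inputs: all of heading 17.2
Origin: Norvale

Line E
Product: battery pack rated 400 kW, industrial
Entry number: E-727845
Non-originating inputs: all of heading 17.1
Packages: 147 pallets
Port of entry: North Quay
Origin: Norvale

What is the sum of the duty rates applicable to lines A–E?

125%

Line A: switchgear unit → 17.1; rated 250 kW → 17.1.2; for motor vehicles → 17.1.2.2. Scheduled 28%. anti-dumping (Javaros, 17.1): +35%; total 28% + 35% = 63%. → 63%.
Line B: battery pack → 17.2; rated 2.2 kW → 17.2.2; for motor vehicles → 17.2.2.3. Scheduled 2%. quota on 17.2 open → in-quota 4%. → 4%.
Line C: battery pack → 17.2; rated 400 kW → 17.2.1; for motor vehicles → 17.2.1.3. Scheduled 23%. quota on 17.2 open → in-quota 4%; anti-dumping (Javaros, 17.2.1): +34%; total 4% + 34% = 38%. → 38%.
Line D: switchgear unit → 17.1; rated 250 kW → 17.1.2; industrial → 17.1.2.1. Scheduled 16%. Norvale agreement on 17.2: 17.1.2.1 not covered. → 16%.
Line E: battery pack → 17.2; rated 400 kW → 17.2.1; industrial → 17.2.1.1. Scheduled 6%. quota on 17.2 open → in-quota 4%; Norvale agreement on 17.2: CTH met → 18% available; preference 18% not lower than 4% → no reduction. → 4%.
Sum: 63% + 4% + 38% + 16% + 4% = 125%.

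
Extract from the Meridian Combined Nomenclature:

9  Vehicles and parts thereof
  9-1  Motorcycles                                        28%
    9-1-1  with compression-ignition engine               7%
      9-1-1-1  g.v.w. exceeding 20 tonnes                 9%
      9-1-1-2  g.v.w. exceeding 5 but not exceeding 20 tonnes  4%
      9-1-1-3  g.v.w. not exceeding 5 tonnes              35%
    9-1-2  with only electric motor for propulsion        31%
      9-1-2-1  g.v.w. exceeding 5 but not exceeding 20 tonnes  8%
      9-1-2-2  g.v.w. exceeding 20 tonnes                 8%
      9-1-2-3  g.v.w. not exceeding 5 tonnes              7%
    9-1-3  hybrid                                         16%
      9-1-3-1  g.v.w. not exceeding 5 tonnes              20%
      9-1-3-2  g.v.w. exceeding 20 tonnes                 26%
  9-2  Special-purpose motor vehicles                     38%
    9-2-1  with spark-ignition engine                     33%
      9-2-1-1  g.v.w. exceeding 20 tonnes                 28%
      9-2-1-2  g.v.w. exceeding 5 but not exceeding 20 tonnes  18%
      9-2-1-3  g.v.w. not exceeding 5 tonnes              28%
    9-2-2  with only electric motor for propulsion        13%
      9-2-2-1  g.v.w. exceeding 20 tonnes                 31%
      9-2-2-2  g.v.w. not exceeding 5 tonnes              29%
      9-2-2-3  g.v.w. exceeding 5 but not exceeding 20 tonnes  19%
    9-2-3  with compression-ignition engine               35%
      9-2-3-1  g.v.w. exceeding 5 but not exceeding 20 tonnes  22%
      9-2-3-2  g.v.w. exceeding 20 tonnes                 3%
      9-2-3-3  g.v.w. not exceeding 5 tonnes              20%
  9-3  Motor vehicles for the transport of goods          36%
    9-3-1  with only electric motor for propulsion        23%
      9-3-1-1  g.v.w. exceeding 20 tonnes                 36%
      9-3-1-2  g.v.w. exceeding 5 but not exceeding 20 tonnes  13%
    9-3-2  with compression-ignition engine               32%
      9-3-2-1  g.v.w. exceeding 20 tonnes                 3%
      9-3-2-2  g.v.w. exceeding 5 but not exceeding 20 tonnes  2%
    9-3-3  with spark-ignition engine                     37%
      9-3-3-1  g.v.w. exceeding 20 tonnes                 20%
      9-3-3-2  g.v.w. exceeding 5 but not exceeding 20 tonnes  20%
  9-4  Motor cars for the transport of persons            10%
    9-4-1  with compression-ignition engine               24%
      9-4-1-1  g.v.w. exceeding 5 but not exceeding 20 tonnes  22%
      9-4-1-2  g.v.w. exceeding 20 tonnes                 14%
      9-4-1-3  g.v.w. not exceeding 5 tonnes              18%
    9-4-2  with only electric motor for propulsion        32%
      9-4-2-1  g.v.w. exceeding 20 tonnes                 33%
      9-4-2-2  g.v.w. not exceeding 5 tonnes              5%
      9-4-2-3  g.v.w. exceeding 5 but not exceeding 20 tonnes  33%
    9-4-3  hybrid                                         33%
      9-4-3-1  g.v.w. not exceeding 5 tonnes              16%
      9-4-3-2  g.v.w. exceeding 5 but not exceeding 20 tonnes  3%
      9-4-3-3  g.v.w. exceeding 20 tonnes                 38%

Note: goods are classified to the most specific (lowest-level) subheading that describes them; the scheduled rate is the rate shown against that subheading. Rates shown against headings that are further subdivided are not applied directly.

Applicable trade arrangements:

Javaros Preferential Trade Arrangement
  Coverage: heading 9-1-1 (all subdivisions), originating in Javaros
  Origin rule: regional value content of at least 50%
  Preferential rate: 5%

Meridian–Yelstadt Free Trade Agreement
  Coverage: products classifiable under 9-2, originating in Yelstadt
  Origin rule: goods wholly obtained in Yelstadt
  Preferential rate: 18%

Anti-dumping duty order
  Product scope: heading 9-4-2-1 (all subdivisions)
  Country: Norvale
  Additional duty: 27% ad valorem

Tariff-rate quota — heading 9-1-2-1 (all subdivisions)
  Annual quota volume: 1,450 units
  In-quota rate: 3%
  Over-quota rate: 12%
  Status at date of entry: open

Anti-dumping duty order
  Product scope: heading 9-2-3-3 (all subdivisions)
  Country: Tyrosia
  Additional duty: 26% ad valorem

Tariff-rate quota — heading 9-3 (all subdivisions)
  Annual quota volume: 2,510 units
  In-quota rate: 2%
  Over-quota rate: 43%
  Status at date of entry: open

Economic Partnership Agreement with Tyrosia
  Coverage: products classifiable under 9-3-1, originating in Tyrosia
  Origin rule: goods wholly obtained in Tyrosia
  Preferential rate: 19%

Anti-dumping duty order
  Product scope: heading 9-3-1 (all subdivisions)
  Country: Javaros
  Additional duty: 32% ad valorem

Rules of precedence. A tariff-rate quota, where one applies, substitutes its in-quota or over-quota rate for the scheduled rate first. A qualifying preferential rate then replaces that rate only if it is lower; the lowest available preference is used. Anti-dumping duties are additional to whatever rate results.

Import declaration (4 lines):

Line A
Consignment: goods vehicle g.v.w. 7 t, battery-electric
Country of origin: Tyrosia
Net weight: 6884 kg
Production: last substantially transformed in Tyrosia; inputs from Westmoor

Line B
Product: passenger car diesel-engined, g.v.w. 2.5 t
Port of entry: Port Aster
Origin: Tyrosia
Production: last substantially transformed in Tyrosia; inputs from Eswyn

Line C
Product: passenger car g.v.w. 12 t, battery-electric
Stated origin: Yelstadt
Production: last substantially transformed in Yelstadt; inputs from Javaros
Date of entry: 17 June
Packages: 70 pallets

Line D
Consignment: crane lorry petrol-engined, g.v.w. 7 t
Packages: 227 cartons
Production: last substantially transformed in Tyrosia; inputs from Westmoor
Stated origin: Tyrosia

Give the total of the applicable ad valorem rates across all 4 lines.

71%

Line A: goods vehicle → 9-3; battery-electric → 9-3-1; g.v.w. 7 t → 9-3-1-2. Scheduled 13%. quota on 9-3 open → in-quota 2%; Tyrosia agreement on 9-3-1: not wholly obtained. → 2%.
Line B: passenger car → 9-4; diesel-engined → 9-4-1; g.v.w. 2.5 t → 9-4-1-3. Scheduled 18%. Tyrosia agreement on 9-3-1: 9-4-1-3 not covered. → 18%.
Line C: passenger car → 9-4; battery-electric → 9-4-2; g.v.w. 12 t → 9-4-2-3. Scheduled 33%. Yelstadt agreement on 9-2: 9-4-2-3 not covered. → 33%.
Line D: crane lorry → 9-2; petrol-engined → 9-2-1; g.v.w. 7 t → 9-2-1-2. Scheduled 18%. Tyrosia agreement on 9-3-1: 9-2-1-2 not covered. → 18%.
Sum: 2% + 18% + 33% + 18% = 71%.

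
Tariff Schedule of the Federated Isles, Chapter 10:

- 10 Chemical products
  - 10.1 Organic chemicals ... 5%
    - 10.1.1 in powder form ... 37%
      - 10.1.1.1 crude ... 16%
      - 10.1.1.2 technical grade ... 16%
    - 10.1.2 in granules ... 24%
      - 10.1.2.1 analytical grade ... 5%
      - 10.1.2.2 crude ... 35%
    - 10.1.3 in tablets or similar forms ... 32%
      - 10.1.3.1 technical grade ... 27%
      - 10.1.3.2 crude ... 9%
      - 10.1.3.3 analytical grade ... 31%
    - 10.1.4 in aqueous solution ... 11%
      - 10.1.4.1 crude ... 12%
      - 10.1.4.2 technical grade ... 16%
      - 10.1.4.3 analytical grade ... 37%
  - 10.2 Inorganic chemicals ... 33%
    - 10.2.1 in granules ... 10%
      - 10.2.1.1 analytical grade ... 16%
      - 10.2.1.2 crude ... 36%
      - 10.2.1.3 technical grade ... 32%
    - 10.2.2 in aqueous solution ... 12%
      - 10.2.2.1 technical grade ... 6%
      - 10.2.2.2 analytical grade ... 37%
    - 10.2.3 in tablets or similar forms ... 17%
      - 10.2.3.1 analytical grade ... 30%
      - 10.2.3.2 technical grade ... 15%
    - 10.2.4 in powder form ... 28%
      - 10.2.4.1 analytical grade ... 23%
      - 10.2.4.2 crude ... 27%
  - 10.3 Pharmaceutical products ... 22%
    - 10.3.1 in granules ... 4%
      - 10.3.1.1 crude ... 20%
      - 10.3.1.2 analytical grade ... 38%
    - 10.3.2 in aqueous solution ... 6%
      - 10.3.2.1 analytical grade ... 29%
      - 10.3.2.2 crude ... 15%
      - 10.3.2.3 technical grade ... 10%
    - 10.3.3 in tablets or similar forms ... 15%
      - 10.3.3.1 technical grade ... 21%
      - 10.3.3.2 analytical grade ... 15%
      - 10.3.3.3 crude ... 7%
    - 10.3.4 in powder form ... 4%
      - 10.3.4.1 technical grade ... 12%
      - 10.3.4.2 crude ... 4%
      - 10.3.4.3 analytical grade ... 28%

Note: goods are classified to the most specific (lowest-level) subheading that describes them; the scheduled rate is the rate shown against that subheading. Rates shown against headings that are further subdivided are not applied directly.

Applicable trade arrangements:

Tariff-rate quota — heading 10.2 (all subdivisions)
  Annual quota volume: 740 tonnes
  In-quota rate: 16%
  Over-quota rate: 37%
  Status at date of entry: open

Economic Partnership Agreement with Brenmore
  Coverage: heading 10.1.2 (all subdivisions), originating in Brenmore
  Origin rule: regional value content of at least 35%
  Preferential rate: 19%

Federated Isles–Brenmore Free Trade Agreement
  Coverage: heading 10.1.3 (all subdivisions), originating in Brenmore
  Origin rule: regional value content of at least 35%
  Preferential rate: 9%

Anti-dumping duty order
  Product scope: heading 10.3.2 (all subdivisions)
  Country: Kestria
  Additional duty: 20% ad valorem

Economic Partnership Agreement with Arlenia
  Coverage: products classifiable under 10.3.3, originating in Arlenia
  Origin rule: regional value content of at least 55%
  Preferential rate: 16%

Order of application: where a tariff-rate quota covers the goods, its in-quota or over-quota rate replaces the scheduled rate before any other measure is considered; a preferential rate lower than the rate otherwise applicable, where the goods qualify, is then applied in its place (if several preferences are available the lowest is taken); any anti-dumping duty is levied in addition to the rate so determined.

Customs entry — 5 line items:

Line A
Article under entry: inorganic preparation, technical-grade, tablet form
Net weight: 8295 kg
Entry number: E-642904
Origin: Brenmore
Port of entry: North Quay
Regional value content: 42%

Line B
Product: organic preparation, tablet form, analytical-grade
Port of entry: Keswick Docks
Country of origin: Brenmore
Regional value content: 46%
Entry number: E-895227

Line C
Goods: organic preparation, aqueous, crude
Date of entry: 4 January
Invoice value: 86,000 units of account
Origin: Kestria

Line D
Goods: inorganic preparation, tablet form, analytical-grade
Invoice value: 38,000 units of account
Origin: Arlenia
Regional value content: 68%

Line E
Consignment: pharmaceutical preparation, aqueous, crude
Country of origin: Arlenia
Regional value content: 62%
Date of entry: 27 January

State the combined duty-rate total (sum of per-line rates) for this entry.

68%

Line A: inorganic → 10.2; tablet form → 10.2.3; technical-grade → 10.2.3.2. Scheduled 15%. quota on 10.2 open → in-quota 16%; Brenmore agreement on 10.1.2: 10.2.3.2 not covered; Brenmore agreement on 10.1.3: 10.2.3.2 not covered. → 16%.
Line B: organic → 10.1; tablet form → 10.1.3; analytical-grade → 10.1.3.3. Scheduled 31%. Brenmore agreement on 10.1.2: 10.1.3.3 not covered; Brenmore agreement on 10.1.3: RVC ≥ 35% → 9% available; preferential 9%. → 9%.
Line C: organic → 10.1; aqueous → 10.1.4; crude → 10.1.4.1. Scheduled 12%. No special measure applies. → 12%.
Line D: inorganic → 10.2; tablet form → 10.2.3; analytical-grade → 10.2.3.1. Scheduled 30%. quota on 10.2 open → in-quota 16%; Arlenia agreement on 10.3.3: 10.2.3.1 not covered. → 16%.
Line E: pharmaceutical → 10.3; aqueous → 10.3.2; crude → 10.3.2.2. Scheduled 15%. Arlenia agreement on 10.3.3: 10.3.2.2 not covered. → 15%.
Sum: 16% + 9% + 12% + 16% + 15% = 68%.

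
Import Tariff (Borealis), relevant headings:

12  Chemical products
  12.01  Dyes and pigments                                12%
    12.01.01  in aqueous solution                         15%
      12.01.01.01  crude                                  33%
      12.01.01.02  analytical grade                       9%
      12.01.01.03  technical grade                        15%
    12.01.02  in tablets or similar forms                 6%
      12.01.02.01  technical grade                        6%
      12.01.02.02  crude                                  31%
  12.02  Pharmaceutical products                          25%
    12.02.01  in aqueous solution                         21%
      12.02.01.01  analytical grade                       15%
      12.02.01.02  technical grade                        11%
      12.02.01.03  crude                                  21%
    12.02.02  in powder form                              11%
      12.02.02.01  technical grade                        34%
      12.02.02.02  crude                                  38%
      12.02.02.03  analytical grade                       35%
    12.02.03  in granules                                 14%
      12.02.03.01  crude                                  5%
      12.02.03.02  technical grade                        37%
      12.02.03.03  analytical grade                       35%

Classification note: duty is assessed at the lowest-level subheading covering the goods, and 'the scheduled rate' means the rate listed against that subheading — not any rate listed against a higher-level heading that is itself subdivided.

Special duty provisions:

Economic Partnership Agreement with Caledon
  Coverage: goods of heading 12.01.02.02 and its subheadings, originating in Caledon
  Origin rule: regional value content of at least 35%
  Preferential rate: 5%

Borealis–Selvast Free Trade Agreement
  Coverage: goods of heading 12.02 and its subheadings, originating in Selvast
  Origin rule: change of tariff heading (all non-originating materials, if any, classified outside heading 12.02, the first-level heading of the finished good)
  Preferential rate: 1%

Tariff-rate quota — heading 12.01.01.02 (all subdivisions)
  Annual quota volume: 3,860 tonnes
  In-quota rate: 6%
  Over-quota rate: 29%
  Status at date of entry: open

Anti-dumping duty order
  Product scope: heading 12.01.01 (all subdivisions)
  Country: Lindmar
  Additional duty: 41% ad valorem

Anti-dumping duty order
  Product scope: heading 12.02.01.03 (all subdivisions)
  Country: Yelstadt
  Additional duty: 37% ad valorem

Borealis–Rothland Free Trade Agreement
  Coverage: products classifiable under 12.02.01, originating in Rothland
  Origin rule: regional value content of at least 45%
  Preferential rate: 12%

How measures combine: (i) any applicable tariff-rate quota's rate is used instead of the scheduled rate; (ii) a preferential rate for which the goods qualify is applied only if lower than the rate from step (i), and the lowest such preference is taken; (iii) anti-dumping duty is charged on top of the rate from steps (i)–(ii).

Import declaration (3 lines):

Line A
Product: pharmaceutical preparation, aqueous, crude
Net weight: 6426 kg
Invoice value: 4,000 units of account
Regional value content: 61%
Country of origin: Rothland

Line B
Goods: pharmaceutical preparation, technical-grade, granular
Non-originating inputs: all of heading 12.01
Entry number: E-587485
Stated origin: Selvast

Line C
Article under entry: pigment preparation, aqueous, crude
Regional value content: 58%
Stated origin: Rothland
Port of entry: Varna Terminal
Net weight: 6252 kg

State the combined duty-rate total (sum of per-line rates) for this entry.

46%

Line A: pharmaceutical → 12.02; aqueous → 12.02.01; crude → 12.02.01.03. Scheduled 21%. Rothland agreement on 12.02.01: RVC ≥ 45% → 12% available; preferential 12%. → 12%.
Line B: pharmaceutical → 12.02; granular → 12.02.03; technical-grade → 12.02.03.02. Scheduled 37%. Selvast agreement on 12.02: CTH met → 1% available; preferential 1%. → 1%.
Line C: pigment → 12.01; aqueous → 12.01.01; crude → 12.01.01.01. Scheduled 33%. Rothland agreement on 12.02.01: 12.01.01.01 not covered. → 33%.
Sum: 12% + 1% + 33% = 46%.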